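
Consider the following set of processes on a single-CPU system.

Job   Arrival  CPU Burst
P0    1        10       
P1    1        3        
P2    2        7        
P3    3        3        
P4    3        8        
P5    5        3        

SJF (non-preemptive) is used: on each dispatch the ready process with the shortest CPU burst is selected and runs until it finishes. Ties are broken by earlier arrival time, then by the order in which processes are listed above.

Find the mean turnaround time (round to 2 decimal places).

13.83

Schedule: | idle 0-1 | P1 1-4 | P3 4-7 | P5 7-10 | P2 10-17 | P4 17-25 | P0 25-35 |
Completion: P0=35  P1=4  P2=17  P3=7  P4=25  P5=10
Turnaround times: P0=34, P1=3, P2=15, P3=4, P4=22, P5=5
Average turnaround = (34+3+15+4+22+5) / 6 = 83/6 = 13.83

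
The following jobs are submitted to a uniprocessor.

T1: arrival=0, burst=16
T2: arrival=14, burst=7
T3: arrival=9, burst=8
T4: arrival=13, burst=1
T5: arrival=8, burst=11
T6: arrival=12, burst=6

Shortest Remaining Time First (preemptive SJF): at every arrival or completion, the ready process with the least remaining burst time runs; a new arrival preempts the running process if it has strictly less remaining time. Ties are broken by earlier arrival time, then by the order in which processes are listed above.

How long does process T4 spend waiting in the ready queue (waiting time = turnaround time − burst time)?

0

Timeline: | T1 0-13 | T4 13-14 | T1 14-17 | T6 17-23 | T2 23-30 | T3 30-38 | T5 38-49 |
Completion: T1=17  T2=30  T3=38  T4=14  T5=49  T6=23
Waiting(T4) = turnaround − burst = 1 − 1 = 0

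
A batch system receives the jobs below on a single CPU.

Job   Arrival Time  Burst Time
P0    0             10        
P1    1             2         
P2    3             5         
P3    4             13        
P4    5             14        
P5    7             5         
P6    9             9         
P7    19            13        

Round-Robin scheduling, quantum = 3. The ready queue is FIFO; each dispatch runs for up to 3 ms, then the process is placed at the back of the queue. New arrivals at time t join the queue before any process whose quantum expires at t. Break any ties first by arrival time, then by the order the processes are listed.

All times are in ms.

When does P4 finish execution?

Gantt: | P0 0-3 | P1 3-5 | P2 5-8 | P0 8-11 | P3 11-14 | P4 14-17 | P5 17-20 | P2 20-22 | P6 22-25 | P0 25-28 | P3 28-31 | P4 31-34 | P7 34-37 | P5 37-39 | P6 39-42 | P0 42-43 | P3 43-46 | P4 46-49 | P7 49-52 | P6 52-55 | P3 55-58 | P4 58-61 | P7 61-64 | P3 64-65 | P4 65-67 | P7 67-71 |
Completion: P0=43  P1=5  P2=22  P3=65  P4=67  P5=39  P6=55  P7=71

67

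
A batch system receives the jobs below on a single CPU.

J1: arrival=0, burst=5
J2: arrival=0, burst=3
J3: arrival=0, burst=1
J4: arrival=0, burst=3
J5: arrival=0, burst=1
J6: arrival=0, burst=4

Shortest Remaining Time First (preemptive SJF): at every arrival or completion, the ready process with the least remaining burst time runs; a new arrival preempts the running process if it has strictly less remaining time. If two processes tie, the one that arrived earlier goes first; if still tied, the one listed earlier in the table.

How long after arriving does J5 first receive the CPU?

1

Gantt: | J3 0-1 | J5 1-2 | J2 2-5 | J4 5-8 | J6 8-12 | J1 12-17 |
Completion: J1=17  J2=5  J3=1  J4=8  J5=2  J6=12
Turnaround (C−A): J1=17  J2=5  J3=1  J4=8  J5=2  J6=12
Response(J5) = first start − arrival = 1 − 0 = 1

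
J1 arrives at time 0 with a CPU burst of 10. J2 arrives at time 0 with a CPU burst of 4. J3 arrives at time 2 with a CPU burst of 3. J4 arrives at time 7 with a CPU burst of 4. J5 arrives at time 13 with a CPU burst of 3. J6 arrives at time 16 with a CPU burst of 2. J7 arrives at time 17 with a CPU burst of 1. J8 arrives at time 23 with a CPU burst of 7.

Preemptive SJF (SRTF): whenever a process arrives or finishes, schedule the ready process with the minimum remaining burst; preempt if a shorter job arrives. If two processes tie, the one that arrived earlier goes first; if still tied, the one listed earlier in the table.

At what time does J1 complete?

Schedule: | J2 0-4 | J3 4-7 | J4 7-11 | J1 11-13 | J5 13-16 | J6 16-18 | J7 18-19 | J1 19-27 | J8 27-34 |
Completion: J1=27  J2=4  J3=7  J4=11  J5=16  J6=18  J7=19  J8=34
Turnaround (C−A): J1=27  J2=4  J3=5  J4=4  J5=3  J6=2  J7=2  J8=11

27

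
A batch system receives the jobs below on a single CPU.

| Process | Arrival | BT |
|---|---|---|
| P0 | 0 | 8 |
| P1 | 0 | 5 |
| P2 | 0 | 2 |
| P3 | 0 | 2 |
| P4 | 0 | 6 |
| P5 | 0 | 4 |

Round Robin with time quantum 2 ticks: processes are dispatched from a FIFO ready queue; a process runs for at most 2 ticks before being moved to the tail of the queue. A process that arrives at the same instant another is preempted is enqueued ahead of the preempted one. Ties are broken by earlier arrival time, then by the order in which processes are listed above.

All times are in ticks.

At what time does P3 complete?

8

Schedule: | P0 0-2 | P1 2-4 | P2 4-6 | P3 6-8 | P4 8-10 | P5 10-12 | P0 12-14 | P1 14-16 | P4 16-18 | P5 18-20 | P0 20-22 | P1 22-23 | P4 23-25 | P0 25-27 |
Completion: P0=27  P1=23  P2=6  P3=8  P4=25  P5=20
Turnaround (C−A): P0=27  P1=23  P2=6  P3=8  P4=25  P5=20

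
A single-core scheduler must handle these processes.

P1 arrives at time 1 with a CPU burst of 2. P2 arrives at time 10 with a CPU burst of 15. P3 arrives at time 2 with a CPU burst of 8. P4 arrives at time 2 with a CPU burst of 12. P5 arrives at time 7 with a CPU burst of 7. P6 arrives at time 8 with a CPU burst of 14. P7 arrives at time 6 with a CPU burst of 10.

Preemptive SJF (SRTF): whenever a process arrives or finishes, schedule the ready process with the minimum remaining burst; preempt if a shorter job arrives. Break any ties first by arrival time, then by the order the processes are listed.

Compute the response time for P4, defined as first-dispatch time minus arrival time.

Schedule: | idle 0-1 | P1 1-3 | P3 3-11 | P5 11-18 | P7 18-28 | P4 28-40 | P6 40-54 | P2 54-69 |
Completion: P1=3  P2=69  P3=11  P4=40  P5=18  P6=54  P7=28
Response(P4) = first start − arrival = 28 − 2 = 26

26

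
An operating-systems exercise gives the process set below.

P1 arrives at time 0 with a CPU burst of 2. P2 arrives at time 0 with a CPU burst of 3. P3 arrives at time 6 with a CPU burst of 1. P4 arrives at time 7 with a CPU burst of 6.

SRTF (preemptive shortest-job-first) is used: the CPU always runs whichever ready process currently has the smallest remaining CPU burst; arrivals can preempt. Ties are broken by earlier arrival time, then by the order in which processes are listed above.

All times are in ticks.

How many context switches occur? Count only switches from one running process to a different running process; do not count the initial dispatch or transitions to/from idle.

Gantt: | P1 0-2 | P2 2-5 | idle 5-6 | P3 6-7 | P4 7-13 |
Completion: P1=2  P2=5  P3=7  P4=13
Turnaround (C−A): P1=2  P2=5  P3=1  P4=6

2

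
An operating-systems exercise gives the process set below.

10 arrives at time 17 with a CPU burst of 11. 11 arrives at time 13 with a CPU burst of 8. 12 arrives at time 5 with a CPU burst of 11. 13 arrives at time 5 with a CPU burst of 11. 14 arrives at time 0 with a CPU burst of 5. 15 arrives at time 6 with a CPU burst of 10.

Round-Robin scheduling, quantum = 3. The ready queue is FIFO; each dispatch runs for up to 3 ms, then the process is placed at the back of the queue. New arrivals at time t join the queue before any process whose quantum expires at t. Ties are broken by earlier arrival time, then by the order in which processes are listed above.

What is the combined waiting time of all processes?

Timeline: | 14 0-5 | 12 5-8 | 13 8-11 | 15 11-14 | 12 14-17 | 13 17-20 | 11 20-23 | 15 23-26 | 10 26-29 | 12 29-32 | 13 32-35 | 11 35-38 | 15 38-41 | 10 41-44 | 12 44-46 | 13 46-48 | 11 48-50 | 15 50-51 | 10 51-56 |
Completion: 10=56  11=50  12=46  13=48  14=5  15=51
Waiting = turnaround − burst: 10=28, 11=29, 12=30, 13=32, 14=0, 15=35
Total waiting = 28 + 29 + 30 + 32 + 0 + 35 = 154

154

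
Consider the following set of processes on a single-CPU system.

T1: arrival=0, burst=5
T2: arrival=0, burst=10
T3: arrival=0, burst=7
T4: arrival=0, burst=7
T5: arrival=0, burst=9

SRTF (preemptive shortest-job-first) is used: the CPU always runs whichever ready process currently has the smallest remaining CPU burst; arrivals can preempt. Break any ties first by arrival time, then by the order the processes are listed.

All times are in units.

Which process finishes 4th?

T5

Gantt: | T1 0-5 | T3 5-12 | T4 12-19 | T5 19-28 | T2 28-38 |
Completion: T1=5  T2=38  T3=12  T4=19  T5=28
Turnaround (C−A): T1=5  T2=38  T3=12  T4=19  T5=28
Finish order: T1 → T3 → T4 → T5 → T2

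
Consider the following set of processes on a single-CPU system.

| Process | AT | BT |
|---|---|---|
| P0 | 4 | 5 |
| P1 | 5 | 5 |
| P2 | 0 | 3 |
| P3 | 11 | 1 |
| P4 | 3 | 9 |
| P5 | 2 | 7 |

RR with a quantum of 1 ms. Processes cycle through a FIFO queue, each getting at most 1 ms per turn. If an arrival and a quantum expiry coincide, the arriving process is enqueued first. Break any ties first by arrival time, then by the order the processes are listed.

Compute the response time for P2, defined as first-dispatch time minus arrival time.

Timeline: | P2 0-2 | P5 2-3 | P2 3-4 | P4 4-5 | P5 5-6 | P0 6-7 | P1 7-8 | P4 8-9 | P5 9-10 | P0 10-11 | P1 11-12 | P4 12-13 | P5 13-14 | P3 14-15 | P0 15-16 | P1 16-17 | P4 17-18 | P5 18-19 | P0 19-20 | P1 20-21 | P4 21-22 | P5 22-23 | P0 23-24 | P1 24-25 | P4 25-26 | P5 26-27 | P4 27-30 |
Completion: P0=24  P1=25  P2=4  P3=15  P4=30  P5=27
Response(P2) = first start − arrival = 0 − 0 = 0

0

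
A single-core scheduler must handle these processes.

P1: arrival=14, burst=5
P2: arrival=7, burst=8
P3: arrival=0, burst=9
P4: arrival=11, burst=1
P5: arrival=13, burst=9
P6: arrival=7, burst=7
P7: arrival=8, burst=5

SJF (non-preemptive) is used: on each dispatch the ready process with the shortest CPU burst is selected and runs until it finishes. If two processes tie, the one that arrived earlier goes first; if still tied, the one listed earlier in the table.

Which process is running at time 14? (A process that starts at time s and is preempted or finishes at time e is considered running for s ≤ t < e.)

P4

Timeline: | P3 0-9 | P7 9-14 | P4 14-15 | P1 15-20 | P6 20-27 | P2 27-35 | P5 35-44 |
Completion: P1=20  P2=35  P3=9  P4=15  P5=44  P6=27  P7=14
Turnaround (C−A): P1=6  P2=28  P3=9  P4=4  P5=31  P6=20  P7=6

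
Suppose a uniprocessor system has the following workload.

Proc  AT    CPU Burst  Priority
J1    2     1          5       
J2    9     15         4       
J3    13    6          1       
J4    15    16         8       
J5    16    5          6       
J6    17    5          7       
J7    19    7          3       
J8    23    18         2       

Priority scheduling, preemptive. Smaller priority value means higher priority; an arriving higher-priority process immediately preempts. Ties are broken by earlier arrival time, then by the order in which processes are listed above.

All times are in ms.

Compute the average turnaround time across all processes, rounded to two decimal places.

Schedule: | idle 0-2 | J1 2-3 | idle 3-9 | J2 9-13 | J3 13-19 | J7 19-23 | J8 23-41 | J7 41-44 | J2 44-55 | J5 55-60 | J6 60-65 | J4 65-81 |
Completion: J1=3  J2=55  J3=19  J4=81  J5=60  J6=65  J7=44  J8=41
Turnaround times: J1=1, J2=46, J3=6, J4=66, J5=44, J6=48, J7=25, J8=18
Average turnaround = (1+46+6+66+44+48+25+18) / 8 = 254/8 = 31.75

31.75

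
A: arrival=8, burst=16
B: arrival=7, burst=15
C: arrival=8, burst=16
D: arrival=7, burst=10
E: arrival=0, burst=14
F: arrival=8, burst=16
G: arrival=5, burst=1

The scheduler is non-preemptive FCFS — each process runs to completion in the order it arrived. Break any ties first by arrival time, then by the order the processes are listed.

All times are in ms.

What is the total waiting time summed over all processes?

184

Gantt: | E 0-14 | G 14-15 | B 15-30 | D 30-40 | A 40-56 | C 56-72 | F 72-88 |
Completion: A=56  B=30  C=72  D=40  E=14  F=88  G=15
Turnaround (C−A): A=48  B=23  C=64  D=33  E=14  F=80  G=10
Waiting = turnaround − burst: A=32, B=8, C=48, D=23, E=0, F=64, G=9
Total waiting = 32 + 8 + 48 + 23 + 0 + 64 + 9 = 184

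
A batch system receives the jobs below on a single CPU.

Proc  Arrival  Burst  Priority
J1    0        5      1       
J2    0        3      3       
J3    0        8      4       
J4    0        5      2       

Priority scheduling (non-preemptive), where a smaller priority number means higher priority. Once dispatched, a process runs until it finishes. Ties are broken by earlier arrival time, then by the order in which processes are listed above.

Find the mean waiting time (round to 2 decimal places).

Gantt: | J1 0-5 | J4 5-10 | J2 10-13 | J3 13-21 |
Completion: J1=5  J2=13  J3=21  J4=10
Turnaround (C−A): J1=5  J2=13  J3=21  J4=10
Waiting times: J1=0, J2=10, J3=13, J4=5
Average waiting = (0+10+13+5) / 4 = 28/4 = 7.00

7.00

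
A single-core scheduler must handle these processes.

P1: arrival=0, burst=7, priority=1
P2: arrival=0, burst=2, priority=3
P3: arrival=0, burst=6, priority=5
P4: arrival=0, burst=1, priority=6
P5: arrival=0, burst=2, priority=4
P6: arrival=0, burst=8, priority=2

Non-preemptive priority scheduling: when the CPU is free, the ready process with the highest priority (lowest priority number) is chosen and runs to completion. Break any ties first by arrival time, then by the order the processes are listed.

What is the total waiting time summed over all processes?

83

Timeline: | P1 0-7 | P6 7-15 | P2 15-17 | P5 17-19 | P3 19-25 | P4 25-26 |
Completion: P1=7  P2=17  P3=25  P4=26  P5=19  P6=15
Turnaround (C−A): P1=7  P2=17  P3=25  P4=26  P5=19  P6=15
Waiting = turnaround − burst: P1=0, P2=15, P3=19, P4=25, P5=17, P6=7
Total waiting = 0 + 15 + 19 + 25 + 17 + 7 = 83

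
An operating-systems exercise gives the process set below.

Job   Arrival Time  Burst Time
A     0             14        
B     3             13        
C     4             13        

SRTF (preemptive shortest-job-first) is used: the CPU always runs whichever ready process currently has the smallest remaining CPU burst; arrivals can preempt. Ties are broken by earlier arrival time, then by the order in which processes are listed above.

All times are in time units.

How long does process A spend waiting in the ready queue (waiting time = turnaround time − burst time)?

0

Timeline: | A 0-14 | B 14-27 | C 27-40 |
Completion: A=14  B=27  C=40
Turnaround (C−A): A=14  B=24  C=36
Waiting(A) = turnaround − burst = 14 − 14 = 0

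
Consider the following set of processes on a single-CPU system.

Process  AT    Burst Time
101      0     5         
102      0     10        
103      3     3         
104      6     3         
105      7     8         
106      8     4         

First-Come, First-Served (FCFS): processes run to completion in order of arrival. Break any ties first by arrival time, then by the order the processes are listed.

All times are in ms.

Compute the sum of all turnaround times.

Timeline: | 101 0-5 | 102 5-15 | 103 15-18 | 104 18-21 | 105 21-29 | 106 29-33 |
Completion: 101=5  102=15  103=18  104=21  105=29  106=33
Turnaround = completion − arrival: 101=5, 102=15, 103=15, 104=15, 105=22, 106=25
Total turnaround = 5 + 15 + 15 + 15 + 22 + 25 = 97

97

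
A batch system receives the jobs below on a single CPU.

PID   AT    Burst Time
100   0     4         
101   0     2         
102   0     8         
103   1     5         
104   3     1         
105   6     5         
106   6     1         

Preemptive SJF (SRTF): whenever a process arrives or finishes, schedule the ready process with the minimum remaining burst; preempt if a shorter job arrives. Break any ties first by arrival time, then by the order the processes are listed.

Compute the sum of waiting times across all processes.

36

Timeline: | 101 0-2 | 100 2-3 | 104 3-4 | 100 4-7 | 106 7-8 | 103 8-13 | 105 13-18 | 102 18-26 |
Completion: 100=7  101=2  102=26  103=13  104=4  105=18  106=8
Turnaround (C−A): 100=7  101=2  102=26  103=12  104=1  105=12  106=2
Waiting = turnaround − burst: 100=3, 101=0, 102=18, 103=7, 104=0, 105=7, 106=1
Total waiting = 3 + 0 + 18 + 7 + 0 + 7 + 1 = 36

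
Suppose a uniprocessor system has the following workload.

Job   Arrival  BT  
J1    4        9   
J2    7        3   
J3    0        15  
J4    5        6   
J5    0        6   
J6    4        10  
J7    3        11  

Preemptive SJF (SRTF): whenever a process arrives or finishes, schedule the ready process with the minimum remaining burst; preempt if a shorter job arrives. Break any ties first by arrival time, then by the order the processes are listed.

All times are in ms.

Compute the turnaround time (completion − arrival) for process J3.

Gantt: | J5 0-6 | J4 6-7 | J2 7-10 | J4 10-15 | J1 15-24 | J6 24-34 | J7 34-45 | J3 45-60 |
Completion: J1=24  J2=10  J3=60  J4=15  J5=6  J6=34  J7=45
Turnaround (C−A): J1=20  J2=3  J3=60  J4=10  J5=6  J6=30  J7=42
Turnaround(J3) = completion − arrival = 60 − 0 = 60

60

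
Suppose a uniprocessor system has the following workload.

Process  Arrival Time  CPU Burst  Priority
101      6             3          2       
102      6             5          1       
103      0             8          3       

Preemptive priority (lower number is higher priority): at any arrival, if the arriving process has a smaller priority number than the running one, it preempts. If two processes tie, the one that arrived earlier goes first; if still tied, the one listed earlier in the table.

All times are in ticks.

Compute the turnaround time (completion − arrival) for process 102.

Schedule: | 103 0-6 | 102 6-11 | 101 11-14 | 103 14-16 |
Completion: 101=14  102=11  103=16
Turnaround(102) = completion − arrival = 11 − 6 = 5

5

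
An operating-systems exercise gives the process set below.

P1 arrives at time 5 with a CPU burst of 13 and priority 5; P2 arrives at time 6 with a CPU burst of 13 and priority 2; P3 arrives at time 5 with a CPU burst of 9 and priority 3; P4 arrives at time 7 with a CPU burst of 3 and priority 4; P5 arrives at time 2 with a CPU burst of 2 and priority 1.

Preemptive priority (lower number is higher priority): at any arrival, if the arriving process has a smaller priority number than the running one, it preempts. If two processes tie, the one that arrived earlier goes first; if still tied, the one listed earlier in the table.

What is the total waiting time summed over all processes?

58

Timeline: | idle 0-2 | P5 2-4 | idle 4-5 | P3 5-6 | P2 6-19 | P3 19-27 | P4 27-30 | P1 30-43 |
Completion: P1=43  P2=19  P3=27  P4=30  P5=4
Waiting = turnaround − burst: P1=25, P2=0, P3=13, P4=20, P5=0
Total waiting = 25 + 0 + 13 + 20 + 0 = 58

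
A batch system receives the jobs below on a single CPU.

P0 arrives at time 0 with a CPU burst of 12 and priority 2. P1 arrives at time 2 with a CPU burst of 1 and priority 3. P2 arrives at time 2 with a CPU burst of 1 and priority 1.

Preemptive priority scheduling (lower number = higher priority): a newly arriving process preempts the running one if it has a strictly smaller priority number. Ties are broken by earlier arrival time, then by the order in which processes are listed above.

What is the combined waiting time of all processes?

12

Timeline: | P0 0-2 | P2 2-3 | P0 3-13 | P1 13-14 |
Completion: P0=13  P1=14  P2=3
Turnaround (C−A): P0=13  P1=12  P2=1
Waiting = turnaround − burst: P0=1, P1=11, P2=0
Total waiting = 1 + 11 + 0 = 12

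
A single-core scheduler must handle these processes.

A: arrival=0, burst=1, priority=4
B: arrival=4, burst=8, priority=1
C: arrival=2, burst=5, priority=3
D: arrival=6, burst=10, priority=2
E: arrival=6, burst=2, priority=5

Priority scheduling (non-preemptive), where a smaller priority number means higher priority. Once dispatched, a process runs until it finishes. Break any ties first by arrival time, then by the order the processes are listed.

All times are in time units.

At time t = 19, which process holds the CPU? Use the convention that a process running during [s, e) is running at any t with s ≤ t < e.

Schedule: | A 0-1 | idle 1-2 | C 2-7 | B 7-15 | D 15-25 | E 25-27 |
Completion: A=1  B=15  C=7  D=25  E=27
Turnaround (C−A): A=1  B=11  C=5  D=19  E=21

D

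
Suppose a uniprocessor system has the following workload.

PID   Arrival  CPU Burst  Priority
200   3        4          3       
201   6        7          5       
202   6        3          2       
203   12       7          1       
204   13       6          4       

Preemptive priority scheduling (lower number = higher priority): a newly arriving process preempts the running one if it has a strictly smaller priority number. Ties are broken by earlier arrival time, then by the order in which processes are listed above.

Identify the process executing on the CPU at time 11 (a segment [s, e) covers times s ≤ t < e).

Schedule: | idle 0-3 | 200 3-6 | 202 6-9 | 200 9-10 | 201 10-12 | 203 12-19 | 204 19-25 | 201 25-30 |
Completion: 200=10  201=30  202=9  203=19  204=25
Turnaround (C−A): 200=7  201=24  202=3  203=7  204=12

201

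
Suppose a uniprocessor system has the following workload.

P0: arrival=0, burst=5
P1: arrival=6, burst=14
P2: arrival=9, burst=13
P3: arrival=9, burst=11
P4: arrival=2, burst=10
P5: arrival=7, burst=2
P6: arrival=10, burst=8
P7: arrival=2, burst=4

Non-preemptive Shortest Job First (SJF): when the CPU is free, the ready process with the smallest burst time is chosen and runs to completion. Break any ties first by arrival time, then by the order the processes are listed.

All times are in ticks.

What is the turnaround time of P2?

Timeline: | P0 0-5 | P7 5-9 | P5 9-11 | P6 11-19 | P4 19-29 | P3 29-40 | P2 40-53 | P1 53-67 |
Completion: P0=5  P1=67  P2=53  P3=40  P4=29  P5=11  P6=19  P7=9
Turnaround (C−A): P0=5  P1=61  P2=44  P3=31  P4=27  P5=4  P6=9  P7=7
Turnaround(P2) = completion − arrival = 53 − 9 = 44

44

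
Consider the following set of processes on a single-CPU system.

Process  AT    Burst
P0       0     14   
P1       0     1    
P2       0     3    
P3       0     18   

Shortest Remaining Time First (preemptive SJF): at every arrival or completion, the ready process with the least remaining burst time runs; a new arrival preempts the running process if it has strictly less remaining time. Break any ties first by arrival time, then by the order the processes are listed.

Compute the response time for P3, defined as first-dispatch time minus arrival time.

18

Gantt: | P1 0-1 | P2 1-4 | P0 4-18 | P3 18-36 |
Completion: P0=18  P1=1  P2=4  P3=36
Response(P3) = first start − arrival = 18 − 0 = 18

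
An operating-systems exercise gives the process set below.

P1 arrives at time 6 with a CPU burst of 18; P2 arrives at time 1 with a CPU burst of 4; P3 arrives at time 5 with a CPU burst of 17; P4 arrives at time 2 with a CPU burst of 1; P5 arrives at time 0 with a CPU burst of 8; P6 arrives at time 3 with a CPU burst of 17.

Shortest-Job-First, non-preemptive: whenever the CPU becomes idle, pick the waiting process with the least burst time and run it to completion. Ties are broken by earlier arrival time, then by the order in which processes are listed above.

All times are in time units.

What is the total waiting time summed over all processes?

90

Gantt: | P5 0-8 | P4 8-9 | P2 9-13 | P6 13-30 | P3 30-47 | P1 47-65 |
Completion: P1=65  P2=13  P3=47  P4=9  P5=8  P6=30
Turnaround (C−A): P1=59  P2=12  P3=42  P4=7  P5=8  P6=27
Waiting = turnaround − burst: P1=41, P2=8, P3=25, P4=6, P5=0, P6=10
Total waiting = 41 + 8 + 25 + 6 + 0 + 10 = 90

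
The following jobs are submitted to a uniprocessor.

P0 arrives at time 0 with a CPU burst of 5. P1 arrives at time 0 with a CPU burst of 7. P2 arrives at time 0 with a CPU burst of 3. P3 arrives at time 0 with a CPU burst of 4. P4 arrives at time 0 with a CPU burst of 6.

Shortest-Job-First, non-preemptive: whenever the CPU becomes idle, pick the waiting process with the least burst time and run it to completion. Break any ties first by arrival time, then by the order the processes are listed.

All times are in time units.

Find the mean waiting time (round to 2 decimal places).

8.00

Gantt: | P2 0-3 | P3 3-7 | P0 7-12 | P4 12-18 | P1 18-25 |
Completion: P0=12  P1=25  P2=3  P3=7  P4=18
Waiting times: P0=7, P1=18, P2=0, P3=3, P4=12
Average waiting = (7+18+0+3+12) / 5 = 40/5 = 8.00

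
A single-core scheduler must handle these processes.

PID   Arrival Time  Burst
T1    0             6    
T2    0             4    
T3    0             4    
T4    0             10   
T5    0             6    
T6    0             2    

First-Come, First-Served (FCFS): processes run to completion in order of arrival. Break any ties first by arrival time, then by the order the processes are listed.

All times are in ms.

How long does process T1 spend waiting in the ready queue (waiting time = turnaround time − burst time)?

Timeline: | T1 0-6 | T2 6-10 | T3 10-14 | T4 14-24 | T5 24-30 | T6 30-32 |
Completion: T1=6  T2=10  T3=14  T4=24  T5=30  T6=32
Turnaround (C−A): T1=6  T2=10  T3=14  T4=24  T5=30  T6=32
Waiting(T1) = turnaround − burst = 6 − 6 = 0

0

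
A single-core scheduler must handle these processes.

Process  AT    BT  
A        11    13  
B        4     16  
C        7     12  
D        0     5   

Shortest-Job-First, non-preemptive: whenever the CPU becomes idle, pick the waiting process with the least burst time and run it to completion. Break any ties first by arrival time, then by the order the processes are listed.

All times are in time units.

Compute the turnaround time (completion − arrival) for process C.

Schedule: | D 0-5 | B 5-21 | C 21-33 | A 33-46 |
Completion: A=46  B=21  C=33  D=5
Turnaround(C) = completion − arrival = 33 − 7 = 26

26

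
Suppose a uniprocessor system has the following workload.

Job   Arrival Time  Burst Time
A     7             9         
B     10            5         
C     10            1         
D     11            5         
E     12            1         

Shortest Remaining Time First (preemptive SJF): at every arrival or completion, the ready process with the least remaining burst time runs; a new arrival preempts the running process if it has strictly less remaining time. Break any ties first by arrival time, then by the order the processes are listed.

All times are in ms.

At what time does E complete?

Gantt: | idle 0-7 | A 7-10 | C 10-11 | B 11-12 | E 12-13 | B 13-17 | D 17-22 | A 22-28 |
Completion: A=28  B=17  C=11  D=22  E=13

13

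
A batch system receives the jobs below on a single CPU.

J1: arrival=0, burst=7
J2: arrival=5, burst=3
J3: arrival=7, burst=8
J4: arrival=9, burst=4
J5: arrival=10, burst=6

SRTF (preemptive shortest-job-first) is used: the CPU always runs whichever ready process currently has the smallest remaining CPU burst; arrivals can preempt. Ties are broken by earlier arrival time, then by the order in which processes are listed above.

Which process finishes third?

Gantt: | J1 0-7 | J2 7-10 | J4 10-14 | J5 14-20 | J3 20-28 |
Completion: J1=7  J2=10  J3=28  J4=14  J5=20
Turnaround (C−A): J1=7  J2=5  J3=21  J4=5  J5=10
Finish order: J1 → J2 → J4 → J5 → J3

J4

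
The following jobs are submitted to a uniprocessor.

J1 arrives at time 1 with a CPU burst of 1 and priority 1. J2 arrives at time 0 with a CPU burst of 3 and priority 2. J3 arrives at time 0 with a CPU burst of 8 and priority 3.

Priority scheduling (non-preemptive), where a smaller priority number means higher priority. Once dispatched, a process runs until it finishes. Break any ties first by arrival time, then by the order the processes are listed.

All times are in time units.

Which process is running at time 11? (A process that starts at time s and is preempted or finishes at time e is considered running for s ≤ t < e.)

Schedule: | J2 0-3 | J1 3-4 | J3 4-12 |
Completion: J1=4  J2=3  J3=12
Turnaround (C−A): J1=3  J2=3  J3=12

J3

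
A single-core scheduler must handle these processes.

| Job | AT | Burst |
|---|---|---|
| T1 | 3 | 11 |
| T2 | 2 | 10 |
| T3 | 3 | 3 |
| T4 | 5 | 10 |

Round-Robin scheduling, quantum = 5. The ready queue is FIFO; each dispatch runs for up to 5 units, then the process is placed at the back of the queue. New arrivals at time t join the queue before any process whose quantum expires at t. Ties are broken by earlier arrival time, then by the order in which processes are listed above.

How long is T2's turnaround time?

23

Timeline: | idle 0-2 | T2 2-7 | T1 7-12 | T3 12-15 | T4 15-20 | T2 20-25 | T1 25-30 | T4 30-35 | T1 35-36 |
Completion: T1=36  T2=25  T3=15  T4=35
Turnaround (C−A): T1=33  T2=23  T3=12  T4=30
Turnaround(T2) = completion − arrival = 25 − 2 = 23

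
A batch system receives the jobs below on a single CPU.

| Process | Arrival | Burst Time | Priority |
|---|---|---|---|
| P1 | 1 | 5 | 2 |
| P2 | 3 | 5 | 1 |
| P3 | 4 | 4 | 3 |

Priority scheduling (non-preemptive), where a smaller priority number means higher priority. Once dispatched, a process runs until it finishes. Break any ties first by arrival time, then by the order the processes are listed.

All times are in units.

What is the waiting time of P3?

7

Gantt: | idle 0-1 | P1 1-6 | P2 6-11 | P3 11-15 |
Completion: P1=6  P2=11  P3=15
Waiting(P3) = turnaround − burst = 11 − 4 = 7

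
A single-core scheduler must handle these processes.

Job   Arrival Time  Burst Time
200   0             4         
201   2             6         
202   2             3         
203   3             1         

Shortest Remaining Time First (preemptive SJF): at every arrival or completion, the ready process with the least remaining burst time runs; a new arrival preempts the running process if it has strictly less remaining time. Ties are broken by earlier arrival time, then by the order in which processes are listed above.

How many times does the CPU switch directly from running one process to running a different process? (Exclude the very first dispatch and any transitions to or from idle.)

Gantt: | 200 0-4 | 203 4-5 | 202 5-8 | 201 8-14 |
Completion: 200=4  201=14  202=8  203=5

3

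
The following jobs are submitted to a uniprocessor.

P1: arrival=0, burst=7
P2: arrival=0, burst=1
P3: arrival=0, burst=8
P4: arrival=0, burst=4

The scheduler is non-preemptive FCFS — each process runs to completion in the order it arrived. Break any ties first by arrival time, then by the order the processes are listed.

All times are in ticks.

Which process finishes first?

Schedule: | P1 0-7 | P2 7-8 | P3 8-16 | P4 16-20 |
Completion: P1=7  P2=8  P3=16  P4=20
Turnaround (C−A): P1=7  P2=8  P3=16  P4=20
Finish order: P1 → P2 → P3 → P4

P1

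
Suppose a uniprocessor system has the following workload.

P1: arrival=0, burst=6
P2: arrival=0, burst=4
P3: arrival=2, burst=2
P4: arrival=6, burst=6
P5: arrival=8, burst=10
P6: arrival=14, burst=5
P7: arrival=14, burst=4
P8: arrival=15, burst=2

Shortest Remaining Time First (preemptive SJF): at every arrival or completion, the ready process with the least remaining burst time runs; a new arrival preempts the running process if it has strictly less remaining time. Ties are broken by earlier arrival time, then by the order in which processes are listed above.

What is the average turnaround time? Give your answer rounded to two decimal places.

11.50

Schedule: | P2 0-4 | P3 4-6 | P1 6-12 | P4 12-15 | P8 15-17 | P4 17-20 | P7 20-24 | P6 24-29 | P5 29-39 |
Completion: P1=12  P2=4  P3=6  P4=20  P5=39  P6=29  P7=24  P8=17
Turnaround times: P1=12, P2=4, P3=4, P4=14, P5=31, P6=15, P7=10, P8=2
Average turnaround = (12+4+4+14+31+15+10+2) / 8 = 92/8 = 11.50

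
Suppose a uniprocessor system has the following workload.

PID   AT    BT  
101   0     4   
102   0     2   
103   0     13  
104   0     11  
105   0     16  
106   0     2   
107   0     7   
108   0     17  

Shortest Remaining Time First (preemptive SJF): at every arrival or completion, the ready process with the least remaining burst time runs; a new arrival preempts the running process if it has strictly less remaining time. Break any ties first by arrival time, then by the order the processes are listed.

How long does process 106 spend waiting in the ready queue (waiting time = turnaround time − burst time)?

2

Gantt: | 102 0-2 | 106 2-4 | 101 4-8 | 107 8-15 | 104 15-26 | 103 26-39 | 105 39-55 | 108 55-72 |
Completion: 101=8  102=2  103=39  104=26  105=55  106=4  107=15  108=72
Waiting(106) = turnaround − burst = 4 − 2 = 2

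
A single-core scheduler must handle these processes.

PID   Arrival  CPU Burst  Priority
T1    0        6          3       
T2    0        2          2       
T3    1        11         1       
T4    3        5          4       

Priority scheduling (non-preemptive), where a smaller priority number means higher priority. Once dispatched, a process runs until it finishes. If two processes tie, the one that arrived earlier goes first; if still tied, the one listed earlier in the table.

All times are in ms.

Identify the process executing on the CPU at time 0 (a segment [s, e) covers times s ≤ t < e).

Gantt: | T2 0-2 | T3 2-13 | T1 13-19 | T4 19-24 |
Completion: T1=19  T2=2  T3=13  T4=24

T2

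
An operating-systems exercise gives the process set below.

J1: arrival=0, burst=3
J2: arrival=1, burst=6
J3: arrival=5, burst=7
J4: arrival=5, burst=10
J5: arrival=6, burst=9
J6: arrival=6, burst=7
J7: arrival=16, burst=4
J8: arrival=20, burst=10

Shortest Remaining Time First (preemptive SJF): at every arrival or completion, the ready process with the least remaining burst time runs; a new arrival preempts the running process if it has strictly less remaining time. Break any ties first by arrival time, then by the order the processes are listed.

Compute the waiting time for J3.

4

Gantt: | J1 0-3 | J2 3-9 | J3 9-16 | J7 16-20 | J6 20-27 | J5 27-36 | J4 36-46 | J8 46-56 |
Completion: J1=3  J2=9  J3=16  J4=46  J5=36  J6=27  J7=20  J8=56
Waiting(J3) = turnaround − burst = 11 − 7 = 4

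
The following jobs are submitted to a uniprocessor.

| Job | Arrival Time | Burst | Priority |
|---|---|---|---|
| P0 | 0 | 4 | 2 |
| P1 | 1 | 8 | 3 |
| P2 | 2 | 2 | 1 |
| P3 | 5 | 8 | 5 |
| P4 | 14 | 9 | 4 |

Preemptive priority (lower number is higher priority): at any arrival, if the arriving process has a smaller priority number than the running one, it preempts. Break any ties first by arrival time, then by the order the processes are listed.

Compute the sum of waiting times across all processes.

25

Gantt: | P0 0-2 | P2 2-4 | P0 4-6 | P1 6-14 | P4 14-23 | P3 23-31 |
Completion: P0=6  P1=14  P2=4  P3=31  P4=23
Turnaround (C−A): P0=6  P1=13  P2=2  P3=26  P4=9
Waiting = turnaround − burst: P0=2, P1=5, P2=0, P3=18, P4=0
Total waiting = 2 + 5 + 0 + 18 + 0 = 25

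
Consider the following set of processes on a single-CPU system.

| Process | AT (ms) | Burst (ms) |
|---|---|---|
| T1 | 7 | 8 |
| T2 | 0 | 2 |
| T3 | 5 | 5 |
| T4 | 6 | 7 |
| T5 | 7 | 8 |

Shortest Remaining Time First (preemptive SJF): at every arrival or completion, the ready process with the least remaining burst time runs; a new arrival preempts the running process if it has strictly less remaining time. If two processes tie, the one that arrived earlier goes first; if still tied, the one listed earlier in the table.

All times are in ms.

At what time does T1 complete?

Timeline: | T2 0-2 | idle 2-5 | T3 5-10 | T4 10-17 | T1 17-25 | T5 25-33 |
Completion: T1=25  T2=2  T3=10  T4=17  T5=33
Turnaround (C−A): T1=18  T2=2  T3=5  T4=11  T5=26

25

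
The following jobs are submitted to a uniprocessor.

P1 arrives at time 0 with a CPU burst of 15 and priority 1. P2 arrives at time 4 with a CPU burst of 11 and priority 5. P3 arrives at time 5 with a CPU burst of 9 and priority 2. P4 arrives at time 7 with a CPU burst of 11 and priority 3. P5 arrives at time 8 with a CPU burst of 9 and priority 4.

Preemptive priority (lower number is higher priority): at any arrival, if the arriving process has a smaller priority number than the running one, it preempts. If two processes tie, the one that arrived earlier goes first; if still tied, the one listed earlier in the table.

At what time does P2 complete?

Timeline: | P1 0-15 | P3 15-24 | P4 24-35 | P5 35-44 | P2 44-55 |
Completion: P1=15  P2=55  P3=24  P4=35  P5=44

55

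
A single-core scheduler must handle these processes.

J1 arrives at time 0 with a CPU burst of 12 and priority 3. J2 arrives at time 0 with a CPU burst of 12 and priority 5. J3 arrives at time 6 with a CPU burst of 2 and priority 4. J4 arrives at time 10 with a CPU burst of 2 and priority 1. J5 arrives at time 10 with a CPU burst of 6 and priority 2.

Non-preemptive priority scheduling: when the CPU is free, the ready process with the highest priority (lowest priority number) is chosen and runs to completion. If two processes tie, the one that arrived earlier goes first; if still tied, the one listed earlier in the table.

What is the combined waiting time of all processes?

Timeline: | J1 0-12 | J4 12-14 | J5 14-20 | J3 20-22 | J2 22-34 |
Completion: J1=12  J2=34  J3=22  J4=14  J5=20
Turnaround (C−A): J1=12  J2=34  J3=16  J4=4  J5=10
Waiting = turnaround − burst: J1=0, J2=22, J3=14, J4=2, J5=4
Total waiting = 0 + 22 + 14 + 2 + 4 = 42

42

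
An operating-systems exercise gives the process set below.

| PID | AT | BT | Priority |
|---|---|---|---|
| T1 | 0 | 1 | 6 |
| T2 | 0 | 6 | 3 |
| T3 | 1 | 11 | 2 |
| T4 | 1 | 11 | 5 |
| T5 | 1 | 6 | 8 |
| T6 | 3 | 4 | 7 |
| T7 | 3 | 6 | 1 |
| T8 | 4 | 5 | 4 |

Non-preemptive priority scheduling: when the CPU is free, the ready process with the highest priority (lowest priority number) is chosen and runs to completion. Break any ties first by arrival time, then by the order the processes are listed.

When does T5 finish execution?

50

Timeline: | T2 0-6 | T7 6-12 | T3 12-23 | T8 23-28 | T4 28-39 | T1 39-40 | T6 40-44 | T5 44-50 |
Completion: T1=40  T2=6  T3=23  T4=39  T5=50  T6=44  T7=12  T8=28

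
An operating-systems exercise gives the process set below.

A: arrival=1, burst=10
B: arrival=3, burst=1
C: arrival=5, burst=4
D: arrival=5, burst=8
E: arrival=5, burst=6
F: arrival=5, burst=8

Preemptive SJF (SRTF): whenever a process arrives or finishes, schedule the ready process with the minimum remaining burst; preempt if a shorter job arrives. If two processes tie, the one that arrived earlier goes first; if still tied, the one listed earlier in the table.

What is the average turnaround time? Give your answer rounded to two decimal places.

15.67

Schedule: | idle 0-1 | A 1-3 | B 3-4 | A 4-5 | C 5-9 | E 9-15 | A 15-22 | D 22-30 | F 30-38 |
Completion: A=22  B=4  C=9  D=30  E=15  F=38
Turnaround (C−A): A=21  B=1  C=4  D=25  E=10  F=33
Turnaround times: A=21, B=1, C=4, D=25, E=10, F=33
Average turnaround = (21+1+4+25+10+33) / 6 = 94/6 = 15.67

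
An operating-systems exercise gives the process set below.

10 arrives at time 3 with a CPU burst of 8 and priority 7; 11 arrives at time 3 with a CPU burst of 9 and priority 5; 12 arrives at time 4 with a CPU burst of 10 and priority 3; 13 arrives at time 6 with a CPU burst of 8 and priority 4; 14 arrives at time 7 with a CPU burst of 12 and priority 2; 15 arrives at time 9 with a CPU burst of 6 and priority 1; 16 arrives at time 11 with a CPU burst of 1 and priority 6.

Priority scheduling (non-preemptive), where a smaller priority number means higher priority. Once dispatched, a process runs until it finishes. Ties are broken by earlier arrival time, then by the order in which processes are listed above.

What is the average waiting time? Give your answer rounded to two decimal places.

Schedule: | idle 0-3 | 11 3-12 | 15 12-18 | 14 18-30 | 12 30-40 | 13 40-48 | 16 48-49 | 10 49-57 |
Completion: 10=57  11=12  12=40  13=48  14=30  15=18  16=49
Waiting times: 10=46, 11=0, 12=26, 13=34, 14=11, 15=3, 16=37
Average waiting = (46+0+26+34+11+3+37) / 7 = 157/7 = 22.43

22.43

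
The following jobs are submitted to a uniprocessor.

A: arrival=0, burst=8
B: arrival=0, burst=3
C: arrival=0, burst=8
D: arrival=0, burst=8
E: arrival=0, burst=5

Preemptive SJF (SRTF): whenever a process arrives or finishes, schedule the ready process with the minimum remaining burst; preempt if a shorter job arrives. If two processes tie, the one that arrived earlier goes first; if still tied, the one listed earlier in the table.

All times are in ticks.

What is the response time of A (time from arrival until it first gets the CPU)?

8

Gantt: | B 0-3 | E 3-8 | A 8-16 | C 16-24 | D 24-32 |
Completion: A=16  B=3  C=24  D=32  E=8
Turnaround (C−A): A=16  B=3  C=24  D=32  E=8
Response(A) = first start − arrival = 8 − 0 = 8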